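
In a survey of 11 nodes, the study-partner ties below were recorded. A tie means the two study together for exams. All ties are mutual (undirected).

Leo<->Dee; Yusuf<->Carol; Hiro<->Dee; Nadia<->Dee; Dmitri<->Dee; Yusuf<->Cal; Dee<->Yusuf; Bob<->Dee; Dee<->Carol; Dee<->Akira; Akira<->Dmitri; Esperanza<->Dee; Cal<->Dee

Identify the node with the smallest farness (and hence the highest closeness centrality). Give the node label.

Farness (sum of distances to all others) for each node — Akira:18, Bob:19, Cal:18, Carol:18, Dee:10, Dmitri:18, Esperanza:19, Hiro:19, Leo:19, Nadia:19, Yusuf:17.
The smallest farness is 10, for Dee, so Dee has the highest closeness.

Dee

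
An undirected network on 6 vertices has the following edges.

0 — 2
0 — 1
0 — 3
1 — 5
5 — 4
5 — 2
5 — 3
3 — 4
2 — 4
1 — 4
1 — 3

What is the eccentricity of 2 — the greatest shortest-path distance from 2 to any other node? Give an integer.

2

Distances from 2: 0:1, 1:2, 3:2, 4:1, 5:1.
The largest is 2 (to 3 and 1), so the eccentricity of 2 is 2.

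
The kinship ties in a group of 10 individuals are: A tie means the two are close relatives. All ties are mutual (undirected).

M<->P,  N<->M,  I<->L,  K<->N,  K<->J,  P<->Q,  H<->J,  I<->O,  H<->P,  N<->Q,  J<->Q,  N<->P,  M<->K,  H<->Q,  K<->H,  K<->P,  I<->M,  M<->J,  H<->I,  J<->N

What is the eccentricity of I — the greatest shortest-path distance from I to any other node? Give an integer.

Distances from I: H:1, J:2, K:2, L:1, M:1, N:2, O:1, P:2, Q:2.
The largest is 2 (to N, K, P, J, and Q), so the eccentricity of I is 2.

2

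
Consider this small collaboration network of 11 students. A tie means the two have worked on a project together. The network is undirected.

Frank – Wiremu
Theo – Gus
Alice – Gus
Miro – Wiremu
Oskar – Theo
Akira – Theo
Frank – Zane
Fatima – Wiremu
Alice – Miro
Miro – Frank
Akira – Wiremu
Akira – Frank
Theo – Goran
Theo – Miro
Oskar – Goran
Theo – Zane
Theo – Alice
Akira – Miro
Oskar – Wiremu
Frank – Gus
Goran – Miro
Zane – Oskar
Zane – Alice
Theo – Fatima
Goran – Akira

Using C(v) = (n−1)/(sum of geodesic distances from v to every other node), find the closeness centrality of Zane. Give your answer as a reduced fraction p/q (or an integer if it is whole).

5/8

Distances from Zane: Akira:2, Alice:1, Fatima:2, Frank:1, Goran:2, Gus:2, Miro:2, Oskar:1, Theo:1, Wiremu:2. Sum = 16.
n = 11, so closeness = 10/16 = 5/8.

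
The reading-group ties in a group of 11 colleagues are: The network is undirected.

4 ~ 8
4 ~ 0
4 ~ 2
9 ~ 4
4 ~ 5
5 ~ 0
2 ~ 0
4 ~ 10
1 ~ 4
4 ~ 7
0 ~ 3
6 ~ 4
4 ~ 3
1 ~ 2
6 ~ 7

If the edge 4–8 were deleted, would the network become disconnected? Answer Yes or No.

Without the 4–8 edge there is no alternate route between 4 and 8, so the network disconnects. It is a bridge.

Yes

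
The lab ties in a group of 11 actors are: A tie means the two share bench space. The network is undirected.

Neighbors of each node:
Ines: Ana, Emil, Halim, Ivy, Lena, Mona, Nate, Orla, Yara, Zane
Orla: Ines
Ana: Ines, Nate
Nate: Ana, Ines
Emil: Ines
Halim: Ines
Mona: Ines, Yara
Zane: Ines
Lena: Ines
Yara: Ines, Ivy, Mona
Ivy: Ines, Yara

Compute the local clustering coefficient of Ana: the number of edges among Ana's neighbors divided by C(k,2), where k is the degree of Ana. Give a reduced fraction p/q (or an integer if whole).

Ana's neighbors: Ines and Nate (k = 2).
Possible neighbor pairs: C(2,2) = 1. Edges among them: Ines–Nate → e = 1.
Clustering(Ana) = 1/1.

1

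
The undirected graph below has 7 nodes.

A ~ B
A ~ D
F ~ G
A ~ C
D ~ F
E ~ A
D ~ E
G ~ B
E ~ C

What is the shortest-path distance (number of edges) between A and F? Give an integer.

One shortest route is A – D – F, which uses 2 edges, and A and F are not directly tied, so nothing shorter exists. So d(A,F) = 2.

2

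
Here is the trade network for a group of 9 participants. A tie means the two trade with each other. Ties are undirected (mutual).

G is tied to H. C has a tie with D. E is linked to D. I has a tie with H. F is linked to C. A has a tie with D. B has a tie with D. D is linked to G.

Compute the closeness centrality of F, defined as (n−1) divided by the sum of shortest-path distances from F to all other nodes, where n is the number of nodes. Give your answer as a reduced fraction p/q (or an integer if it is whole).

Distances from F: A:3, B:3, C:1, D:2, E:3, G:3, H:4, I:5. Sum = 24.
n = 9, so closeness = 8/24 = 1/3.

1/3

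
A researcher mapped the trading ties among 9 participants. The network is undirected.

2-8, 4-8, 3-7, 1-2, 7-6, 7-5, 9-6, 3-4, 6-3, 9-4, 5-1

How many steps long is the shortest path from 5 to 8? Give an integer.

One shortest route is 5 – 1 – 2 – 8, which uses 3 edges, and at distance 2 from 5 we only reach {2, 3, 6}, which does not include 8. So d(5,8) = 3.

3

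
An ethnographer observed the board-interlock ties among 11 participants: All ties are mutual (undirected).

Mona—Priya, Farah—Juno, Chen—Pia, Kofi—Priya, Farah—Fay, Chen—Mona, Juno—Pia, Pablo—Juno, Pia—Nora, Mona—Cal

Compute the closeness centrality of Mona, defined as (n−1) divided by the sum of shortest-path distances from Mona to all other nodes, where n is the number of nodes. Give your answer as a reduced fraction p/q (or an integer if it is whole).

Distances from Mona: Cal:1, Chen:1, Farah:4, Fay:5, Juno:3, Kofi:2, Nora:3, Pablo:4, Pia:2, Priya:1. Sum = 26.
n = 11, so closeness = 10/26 = 5/13.

5/13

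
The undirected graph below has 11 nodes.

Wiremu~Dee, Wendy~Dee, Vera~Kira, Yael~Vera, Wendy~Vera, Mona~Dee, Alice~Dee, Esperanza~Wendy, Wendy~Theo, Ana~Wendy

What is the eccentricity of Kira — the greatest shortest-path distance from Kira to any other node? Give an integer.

Distances from Kira: Alice:4, Ana:3, Dee:3, Esperanza:3, Mona:4, Theo:3, Vera:1, Wendy:2, Wiremu:4, Yael:2.
The largest is 4 (to Alice, Mona, and Wiremu), so the eccentricity of Kira is 4.

4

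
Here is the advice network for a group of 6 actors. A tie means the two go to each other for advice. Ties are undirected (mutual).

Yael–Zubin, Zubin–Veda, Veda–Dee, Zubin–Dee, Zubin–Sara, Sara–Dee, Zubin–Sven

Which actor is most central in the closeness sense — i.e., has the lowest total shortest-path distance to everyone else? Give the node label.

Farness (sum of distances to all others) for each node — Dee:7, Sara:8, Sven:9, Veda:8, Yael:9, Zubin:5.
The smallest farness is 5, for Zubin, so Zubin has the highest closeness.

Zubin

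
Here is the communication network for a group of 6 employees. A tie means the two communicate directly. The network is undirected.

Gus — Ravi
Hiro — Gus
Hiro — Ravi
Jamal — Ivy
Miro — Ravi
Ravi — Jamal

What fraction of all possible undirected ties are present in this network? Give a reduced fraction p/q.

There are 6 edges and 6 nodes, so the maximum possible is C(6,2) = 15.
Density = 6/15 = 2/5.

2/5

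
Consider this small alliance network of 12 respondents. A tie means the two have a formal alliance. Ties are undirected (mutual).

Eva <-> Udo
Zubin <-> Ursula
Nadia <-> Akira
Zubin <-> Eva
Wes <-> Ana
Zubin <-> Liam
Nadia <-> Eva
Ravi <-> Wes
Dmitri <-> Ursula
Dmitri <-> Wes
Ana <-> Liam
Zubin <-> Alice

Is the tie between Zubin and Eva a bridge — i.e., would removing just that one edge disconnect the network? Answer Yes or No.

Without the Zubin–Eva edge there is no alternate route between Zubin and Eva, so the network disconnects. It is a bridge.

Yes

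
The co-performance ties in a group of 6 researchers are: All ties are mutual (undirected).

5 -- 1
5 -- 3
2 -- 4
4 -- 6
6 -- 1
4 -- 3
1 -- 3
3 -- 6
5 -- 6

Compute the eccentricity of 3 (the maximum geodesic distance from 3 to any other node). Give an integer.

2

Distances from 3: 1:1, 2:2, 4:1, 5:1, 6:1.
The largest is 2 (to 2), so the eccentricity of 3 is 2.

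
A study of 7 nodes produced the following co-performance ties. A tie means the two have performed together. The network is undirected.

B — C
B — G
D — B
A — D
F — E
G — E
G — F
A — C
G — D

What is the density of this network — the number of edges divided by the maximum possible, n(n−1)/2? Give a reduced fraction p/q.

3/7

There are 9 edges and 7 nodes, so the maximum possible is C(7,2) = 21.
Density = 9/21 = 3/7.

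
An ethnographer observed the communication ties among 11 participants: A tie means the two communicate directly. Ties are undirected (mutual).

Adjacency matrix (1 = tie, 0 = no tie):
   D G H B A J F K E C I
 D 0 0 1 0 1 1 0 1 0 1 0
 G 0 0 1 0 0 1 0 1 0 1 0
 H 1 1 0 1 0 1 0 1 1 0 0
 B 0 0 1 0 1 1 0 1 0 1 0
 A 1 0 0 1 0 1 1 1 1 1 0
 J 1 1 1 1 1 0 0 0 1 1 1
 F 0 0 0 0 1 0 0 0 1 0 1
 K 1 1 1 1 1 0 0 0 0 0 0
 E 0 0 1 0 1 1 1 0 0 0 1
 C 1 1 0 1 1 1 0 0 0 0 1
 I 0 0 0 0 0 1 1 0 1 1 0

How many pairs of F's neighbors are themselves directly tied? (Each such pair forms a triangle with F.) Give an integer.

2

F's neighbors: A, E, and I.
Neighbor pairs that are themselves tied: F–A–E; F–E–I. Each forms one triangle with F, for 2 in total.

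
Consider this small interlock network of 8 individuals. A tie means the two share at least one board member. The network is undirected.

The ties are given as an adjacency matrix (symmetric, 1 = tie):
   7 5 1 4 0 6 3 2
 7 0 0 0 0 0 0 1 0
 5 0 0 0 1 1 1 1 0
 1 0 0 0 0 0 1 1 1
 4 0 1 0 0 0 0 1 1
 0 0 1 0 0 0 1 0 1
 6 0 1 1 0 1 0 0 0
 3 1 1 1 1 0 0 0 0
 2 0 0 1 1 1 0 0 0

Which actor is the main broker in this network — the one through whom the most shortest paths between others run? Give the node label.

Unnormalized betweenness of each node: 0:1, 1:5/2, 2:3/2, 3:7, 4:3/2, 5:9/2, 6:1, 7:0.
3 has the largest value, 7, making it the main broker — the node through which the most shortest paths run.

3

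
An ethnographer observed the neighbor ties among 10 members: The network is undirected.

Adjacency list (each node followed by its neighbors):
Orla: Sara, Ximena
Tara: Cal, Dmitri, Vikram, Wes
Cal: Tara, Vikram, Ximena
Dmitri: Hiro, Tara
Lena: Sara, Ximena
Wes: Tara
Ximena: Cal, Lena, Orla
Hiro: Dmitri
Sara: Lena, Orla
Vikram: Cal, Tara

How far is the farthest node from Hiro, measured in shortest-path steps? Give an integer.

6

Distances from Hiro: Cal:3, Dmitri:1, Lena:5, Orla:5, Sara:6, Tara:2, Vikram:3, Wes:3, Ximena:4.
The largest is 6 (to Sara), so the eccentricity of Hiro is 6.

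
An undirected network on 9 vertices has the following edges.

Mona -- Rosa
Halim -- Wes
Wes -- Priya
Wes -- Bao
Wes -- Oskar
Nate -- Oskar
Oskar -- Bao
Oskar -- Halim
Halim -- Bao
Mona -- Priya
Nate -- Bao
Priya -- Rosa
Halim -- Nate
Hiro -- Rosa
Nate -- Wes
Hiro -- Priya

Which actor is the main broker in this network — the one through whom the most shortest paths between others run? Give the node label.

Unnormalized betweenness of each node: Bao:0, Halim:0, Hiro:0, Mona:0, Nate:0, Oskar:0, Priya:31/2, Rosa:1/2, Wes:16.
Wes has the largest value, 16, making it the main broker — the node through which the most shortest paths run.

Wes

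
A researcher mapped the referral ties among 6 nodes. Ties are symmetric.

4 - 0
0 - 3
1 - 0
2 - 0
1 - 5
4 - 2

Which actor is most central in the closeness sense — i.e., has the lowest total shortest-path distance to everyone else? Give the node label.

Farness (sum of distances to all others) for each node — 0:6, 1:8, 2:9, 3:10, 4:9, 5:12.
The smallest farness is 6, for 0, so 0 has the highest closeness.

0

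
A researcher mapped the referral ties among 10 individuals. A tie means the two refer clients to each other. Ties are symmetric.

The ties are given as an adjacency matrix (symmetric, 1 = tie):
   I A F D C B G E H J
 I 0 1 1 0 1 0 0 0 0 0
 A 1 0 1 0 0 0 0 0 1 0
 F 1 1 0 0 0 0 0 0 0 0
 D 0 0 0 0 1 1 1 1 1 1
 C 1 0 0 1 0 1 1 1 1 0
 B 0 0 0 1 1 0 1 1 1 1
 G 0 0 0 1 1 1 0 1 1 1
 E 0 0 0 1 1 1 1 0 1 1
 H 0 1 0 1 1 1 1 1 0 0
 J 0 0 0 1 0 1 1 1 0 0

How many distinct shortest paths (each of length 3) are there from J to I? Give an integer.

4

The shortest distance is 3. The length-3 paths are: J–D–C–I; J–B–C–I; J–G–C–I; J–E–C–I.
That gives 4 distinct shortest paths.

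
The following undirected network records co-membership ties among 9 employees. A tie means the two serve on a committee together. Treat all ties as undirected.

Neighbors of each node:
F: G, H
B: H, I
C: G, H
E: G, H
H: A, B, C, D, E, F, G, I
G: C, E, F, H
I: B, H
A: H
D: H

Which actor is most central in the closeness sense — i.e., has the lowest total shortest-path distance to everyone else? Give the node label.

H

Farness (sum of distances to all others) for each node — A:15, B:14, C:14, D:15, E:14, F:14, G:12, H:8, I:14.
The smallest farness is 8, for H, so H has the highest closeness.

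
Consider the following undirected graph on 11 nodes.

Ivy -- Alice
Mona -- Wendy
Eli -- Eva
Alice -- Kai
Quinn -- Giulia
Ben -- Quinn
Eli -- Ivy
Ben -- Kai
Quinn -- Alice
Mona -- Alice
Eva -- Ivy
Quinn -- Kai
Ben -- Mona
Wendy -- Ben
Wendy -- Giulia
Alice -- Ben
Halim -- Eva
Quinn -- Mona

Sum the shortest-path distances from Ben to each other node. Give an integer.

Distances from Ben: Alice:1, Eli:3, Eva:3, Giulia:2, Halim:4, Ivy:2, Kai:1, Mona:1, Quinn:1, Wendy:1.
Sum = 1 + 3 + 3 + 2 + 4 + 2 + 1 + 1 + 1 + 1 = 19.

19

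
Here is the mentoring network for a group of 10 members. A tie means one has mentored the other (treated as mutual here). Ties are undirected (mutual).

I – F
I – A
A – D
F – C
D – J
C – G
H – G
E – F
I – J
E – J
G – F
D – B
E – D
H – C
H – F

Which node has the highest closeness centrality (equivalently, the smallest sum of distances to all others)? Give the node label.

F

Farness (sum of distances to all others) for each node — A:19, B:25, C:20, D:17, E:15, F:14, G:20, H:20, I:16, J:18.
The smallest farness is 14, for F, so F has the highest closeness.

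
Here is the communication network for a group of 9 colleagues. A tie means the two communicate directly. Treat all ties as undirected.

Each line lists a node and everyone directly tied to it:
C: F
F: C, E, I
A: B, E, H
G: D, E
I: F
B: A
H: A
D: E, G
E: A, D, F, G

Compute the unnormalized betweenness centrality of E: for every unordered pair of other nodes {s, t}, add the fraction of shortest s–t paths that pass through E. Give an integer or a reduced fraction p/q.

Pairs whose geodesics pass through E — A–F: 1; A–C: 1; A–G: 1; A–D: 1; A–I: 1; F–B: 1; F–H: 1; F–G: 1; F–D: 1; B–C: 1; B–G: 1; B–D: 1; B–I: 1; H–C: 1 … (+7 more pairs).
All other pairs contribute 0.
Summing the contributions gives betweenness(E) = 21.

21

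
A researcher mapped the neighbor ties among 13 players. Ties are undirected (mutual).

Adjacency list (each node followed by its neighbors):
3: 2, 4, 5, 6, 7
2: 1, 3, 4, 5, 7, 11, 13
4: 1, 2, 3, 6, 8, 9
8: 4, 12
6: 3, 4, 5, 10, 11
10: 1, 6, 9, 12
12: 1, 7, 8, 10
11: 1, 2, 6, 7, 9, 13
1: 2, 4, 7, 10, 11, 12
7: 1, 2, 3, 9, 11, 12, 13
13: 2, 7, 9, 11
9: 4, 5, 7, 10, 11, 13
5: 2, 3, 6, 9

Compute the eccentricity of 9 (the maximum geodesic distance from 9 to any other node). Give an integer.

2

Distances from 9: 1:2, 2:2, 3:2, 4:1, 5:1, 6:2, 7:1, 8:2, 10:1, 11:1, 12:2, 13:1.
The largest is 2 (to 2, 6, 1, 8, 3, and 12), so the eccentricity of 9 is 2.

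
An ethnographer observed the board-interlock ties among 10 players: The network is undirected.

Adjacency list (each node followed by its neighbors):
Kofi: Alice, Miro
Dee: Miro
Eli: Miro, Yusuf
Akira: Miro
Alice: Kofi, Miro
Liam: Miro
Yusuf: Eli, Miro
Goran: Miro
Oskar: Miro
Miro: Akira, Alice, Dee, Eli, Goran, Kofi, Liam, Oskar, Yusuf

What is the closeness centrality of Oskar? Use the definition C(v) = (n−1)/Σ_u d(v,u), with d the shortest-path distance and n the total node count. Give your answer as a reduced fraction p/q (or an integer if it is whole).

Distances from Oskar: Akira:2, Alice:2, Dee:2, Eli:2, Goran:2, Kofi:2, Liam:2, Miro:1, Yusuf:2. Sum = 17.
n = 10, so closeness = 9/17.

9/17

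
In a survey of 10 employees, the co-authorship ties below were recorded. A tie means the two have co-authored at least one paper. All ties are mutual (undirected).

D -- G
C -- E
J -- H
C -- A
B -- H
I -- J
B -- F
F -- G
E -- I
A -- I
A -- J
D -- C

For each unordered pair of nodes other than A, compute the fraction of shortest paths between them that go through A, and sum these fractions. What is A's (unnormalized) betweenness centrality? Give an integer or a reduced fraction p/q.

6

Pairs whose geodesics pass through A — H–C: 1; H–D: 1/2; J–C: 1; J–D: 1; J–G: 1/2; I–C: 1/2; I–D: 1/2; I–G: 1/2; C–B: 1/2.
All other pairs contribute 0.
Summing the contributions gives betweenness(A) = 6.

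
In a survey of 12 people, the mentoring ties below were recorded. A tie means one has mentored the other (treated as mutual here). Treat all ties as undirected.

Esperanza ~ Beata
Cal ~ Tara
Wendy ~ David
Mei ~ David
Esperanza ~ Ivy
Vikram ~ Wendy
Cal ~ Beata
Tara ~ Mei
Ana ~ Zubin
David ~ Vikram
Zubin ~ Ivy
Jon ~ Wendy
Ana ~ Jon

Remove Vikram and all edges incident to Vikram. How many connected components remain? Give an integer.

1

Vikram's neighbors (David and Wendy) remain reachable from one another through other ties, so the rest of the network stays in one piece.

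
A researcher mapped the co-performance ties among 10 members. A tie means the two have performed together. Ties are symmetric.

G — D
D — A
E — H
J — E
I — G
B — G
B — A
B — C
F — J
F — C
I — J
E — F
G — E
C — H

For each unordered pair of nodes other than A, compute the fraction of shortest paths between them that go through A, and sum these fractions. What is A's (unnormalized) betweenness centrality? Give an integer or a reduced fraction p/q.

Pairs whose geodesics pass through A — C–D: 1/2; B–D: 1/2.
All other pairs contribute 0.
Summing the contributions gives betweenness(A) = 1.

1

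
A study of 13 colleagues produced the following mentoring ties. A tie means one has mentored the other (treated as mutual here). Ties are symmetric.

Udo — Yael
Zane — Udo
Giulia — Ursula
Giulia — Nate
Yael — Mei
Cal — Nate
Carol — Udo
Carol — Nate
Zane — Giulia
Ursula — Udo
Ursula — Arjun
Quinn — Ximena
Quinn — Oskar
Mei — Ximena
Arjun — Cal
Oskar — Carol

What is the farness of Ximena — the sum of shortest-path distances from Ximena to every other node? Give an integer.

Distances from Ximena: Arjun:5, Cal:5, Carol:3, Giulia:5, Mei:1, Nate:4, Oskar:2, Quinn:1, Udo:3, Ursula:4, Yael:2, Zane:4.
Sum = 5 + 5 + 3 + 5 + 1 + 4 + 2 + 1 + 3 + 4 + 2 + 4 = 39.

39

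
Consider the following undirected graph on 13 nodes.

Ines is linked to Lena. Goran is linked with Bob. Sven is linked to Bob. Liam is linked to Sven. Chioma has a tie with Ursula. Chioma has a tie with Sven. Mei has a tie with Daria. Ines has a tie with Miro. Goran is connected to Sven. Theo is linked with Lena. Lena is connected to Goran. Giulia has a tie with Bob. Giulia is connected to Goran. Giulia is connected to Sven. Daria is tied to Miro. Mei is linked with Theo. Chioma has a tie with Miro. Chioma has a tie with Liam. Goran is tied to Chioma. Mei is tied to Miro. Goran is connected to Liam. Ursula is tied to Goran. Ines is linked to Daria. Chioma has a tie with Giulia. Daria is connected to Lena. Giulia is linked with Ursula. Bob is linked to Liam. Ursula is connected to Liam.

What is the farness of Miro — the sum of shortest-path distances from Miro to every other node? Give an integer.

Distances from Miro: Bob:3, Chioma:1, Daria:1, Giulia:2, Goran:2, Ines:1, Lena:2, Liam:2, Mei:1, Sven:2, Theo:2, Ursula:2.
Sum = 3 + 1 + 1 + 2 + 2 + 1 + 2 + 2 + 1 + 2 + 2 + 2 = 21.

21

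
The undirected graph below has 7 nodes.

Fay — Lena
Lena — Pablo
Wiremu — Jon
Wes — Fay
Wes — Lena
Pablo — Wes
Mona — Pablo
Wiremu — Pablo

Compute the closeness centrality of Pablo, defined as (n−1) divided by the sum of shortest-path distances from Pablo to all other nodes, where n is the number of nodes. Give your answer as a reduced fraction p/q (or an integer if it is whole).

3/4

Distances from Pablo: Fay:2, Jon:2, Lena:1, Mona:1, Wes:1, Wiremu:1. Sum = 8.
n = 7, so closeness = 6/8 = 3/4.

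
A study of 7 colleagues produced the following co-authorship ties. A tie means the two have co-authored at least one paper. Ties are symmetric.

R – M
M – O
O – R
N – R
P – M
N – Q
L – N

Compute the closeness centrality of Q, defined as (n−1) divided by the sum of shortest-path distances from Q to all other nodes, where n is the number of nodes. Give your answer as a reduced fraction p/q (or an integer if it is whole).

Distances from Q: L:2, M:3, N:1, O:3, P:4, R:2. Sum = 15.
n = 7, so closeness = 6/15 = 2/5.

2/5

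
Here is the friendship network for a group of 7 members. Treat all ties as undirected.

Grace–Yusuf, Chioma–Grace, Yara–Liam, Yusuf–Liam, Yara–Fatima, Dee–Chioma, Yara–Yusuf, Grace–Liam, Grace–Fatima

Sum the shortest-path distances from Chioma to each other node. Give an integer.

Distances from Chioma: Dee:1, Fatima:2, Grace:1, Liam:2, Yara:3, Yusuf:2.
Sum = 1 + 2 + 1 + 2 + 3 + 2 = 11.

11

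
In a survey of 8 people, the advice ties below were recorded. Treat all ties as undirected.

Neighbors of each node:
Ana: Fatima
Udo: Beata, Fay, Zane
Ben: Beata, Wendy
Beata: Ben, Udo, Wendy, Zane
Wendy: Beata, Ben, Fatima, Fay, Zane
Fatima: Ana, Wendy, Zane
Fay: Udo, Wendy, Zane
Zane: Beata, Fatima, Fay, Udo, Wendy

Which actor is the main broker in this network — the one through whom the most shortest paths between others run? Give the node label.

Unnormalized betweenness of each node: Ana:0, Beata:11/6, Ben:0, Fatima:6, Fay:1/3, Udo:1/3, Wendy:35/6, Zane:14/3.
Fatima has the largest value, 6, making it the main broker — the node through which the most shortest paths run.

Fatima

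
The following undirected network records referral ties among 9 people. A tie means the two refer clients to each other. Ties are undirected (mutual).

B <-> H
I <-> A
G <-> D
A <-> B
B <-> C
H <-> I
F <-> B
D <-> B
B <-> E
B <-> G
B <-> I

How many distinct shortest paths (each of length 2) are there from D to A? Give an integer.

1

The shortest distance is 2, and the only length-2 path is D–B–A. So there is exactly 1 shortest path.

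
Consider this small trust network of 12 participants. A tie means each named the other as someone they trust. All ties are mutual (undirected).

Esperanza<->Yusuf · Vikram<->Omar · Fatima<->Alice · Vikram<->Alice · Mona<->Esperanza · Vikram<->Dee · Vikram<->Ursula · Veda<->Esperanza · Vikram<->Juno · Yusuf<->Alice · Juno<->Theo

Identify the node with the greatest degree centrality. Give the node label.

Degrees — Alice:3, Dee:1, Esperanza:3, Fatima:1, Juno:2, Mona:1, Omar:1, Theo:1, Ursula:1, Veda:1, Vikram:5, Yusuf:2.
The maximum is 5, attained only by Vikram.

Vikram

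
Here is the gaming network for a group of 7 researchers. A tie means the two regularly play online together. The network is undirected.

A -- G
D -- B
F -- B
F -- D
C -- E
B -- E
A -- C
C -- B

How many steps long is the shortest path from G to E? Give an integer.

3

One shortest route is G – A – C – E, which uses 3 edges, and at distance 2 from G we only reach {C}, which does not include E. So d(G,E) = 3.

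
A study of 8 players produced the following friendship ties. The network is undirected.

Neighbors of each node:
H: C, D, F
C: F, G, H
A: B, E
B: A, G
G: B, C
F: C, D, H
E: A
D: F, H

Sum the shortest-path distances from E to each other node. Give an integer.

Distances from E: A:1, B:2, C:4, D:6, F:5, G:3, H:5.
Sum = 1 + 2 + 4 + 6 + 5 + 3 + 5 = 26.

26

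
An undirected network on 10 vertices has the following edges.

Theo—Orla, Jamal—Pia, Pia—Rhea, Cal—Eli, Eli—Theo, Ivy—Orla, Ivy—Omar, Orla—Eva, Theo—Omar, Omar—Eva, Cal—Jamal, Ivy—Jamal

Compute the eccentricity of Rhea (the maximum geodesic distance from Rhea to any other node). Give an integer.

Distances from Rhea: Cal:3, Eli:4, Eva:5, Ivy:3, Jamal:2, Omar:4, Orla:4, Pia:1, Theo:5.
The largest is 5 (to Theo and Eva), so the eccentricity of Rhea is 5.

5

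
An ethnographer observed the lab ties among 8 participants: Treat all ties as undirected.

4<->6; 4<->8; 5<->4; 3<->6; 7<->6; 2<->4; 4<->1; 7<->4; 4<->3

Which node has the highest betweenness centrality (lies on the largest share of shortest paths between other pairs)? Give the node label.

Unnormalized betweenness of each node: 1:0, 2:0, 3:0, 4:37/2, 5:0, 6:1/2, 7:0, 8:0.
4 has the largest value, 37/2, making it the main broker — the node through which the most shortest paths run.

4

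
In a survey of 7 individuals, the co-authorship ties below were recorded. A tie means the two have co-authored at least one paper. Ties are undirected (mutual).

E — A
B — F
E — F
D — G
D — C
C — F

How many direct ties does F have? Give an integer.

3

F is directly tied to B, C, and E. That is 3 neighbors, so the degree of F is 3.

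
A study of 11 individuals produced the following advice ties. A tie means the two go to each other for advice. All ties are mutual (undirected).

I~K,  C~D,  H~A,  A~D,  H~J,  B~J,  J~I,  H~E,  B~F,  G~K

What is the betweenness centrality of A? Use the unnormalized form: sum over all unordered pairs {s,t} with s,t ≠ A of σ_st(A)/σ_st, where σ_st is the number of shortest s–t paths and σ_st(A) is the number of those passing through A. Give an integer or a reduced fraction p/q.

Pairs whose geodesics pass through A — E–C: 1; E–D: 1; I–C: 1; I–D: 1; C–B: 1; C–K: 1; C–F: 1; C–G: 1; C–H: 1; C–J: 1; B–D: 1; K–D: 1; F–D: 1; G–D: 1 … (+2 more pairs).
All other pairs contribute 0.
Summing the contributions gives betweenness(A) = 16.

16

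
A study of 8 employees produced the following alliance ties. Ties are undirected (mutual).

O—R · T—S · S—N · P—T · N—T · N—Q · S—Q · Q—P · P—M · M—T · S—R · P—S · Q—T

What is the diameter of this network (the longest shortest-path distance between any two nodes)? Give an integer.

Eccentricity of each node (its greatest distance to any other): M:4, N:3, O:4, P:3, Q:3, R:3, S:2, T:3.
The maximum eccentricity is 4, realized for instance by the pair M–O via M – T – S – R – O. So the diameter is 4.

4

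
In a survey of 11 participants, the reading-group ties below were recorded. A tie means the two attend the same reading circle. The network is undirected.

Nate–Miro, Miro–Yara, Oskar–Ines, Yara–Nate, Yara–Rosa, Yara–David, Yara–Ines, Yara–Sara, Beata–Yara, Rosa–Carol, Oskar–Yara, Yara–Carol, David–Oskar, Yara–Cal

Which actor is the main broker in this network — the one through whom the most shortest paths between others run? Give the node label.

Unnormalized betweenness of each node: Beata:0, Cal:0, Carol:0, David:0, Ines:0, Miro:0, Nate:0, Oskar:1/2, Rosa:0, Sara:0, Yara:81/2.
Yara has the largest value, 81/2, making it the main broker — the node through which the most shortest paths run.

Yara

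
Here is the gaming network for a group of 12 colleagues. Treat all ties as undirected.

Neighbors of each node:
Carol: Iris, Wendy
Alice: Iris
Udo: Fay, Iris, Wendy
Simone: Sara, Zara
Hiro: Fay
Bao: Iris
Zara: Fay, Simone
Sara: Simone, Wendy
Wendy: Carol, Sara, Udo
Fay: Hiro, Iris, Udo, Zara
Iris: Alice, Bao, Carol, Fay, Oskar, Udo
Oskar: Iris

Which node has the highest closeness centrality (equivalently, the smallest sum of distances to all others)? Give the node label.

Iris

Farness (sum of distances to all others) for each node — Alice:28, Bao:28, Carol:23, Fay:19, Hiro:29, Iris:18, Oskar:28, Sara:30, Simone:30, Udo:20, Wendy:24, Zara:25.
The smallest farness is 18, for Iris, so Iris has the highest closeness.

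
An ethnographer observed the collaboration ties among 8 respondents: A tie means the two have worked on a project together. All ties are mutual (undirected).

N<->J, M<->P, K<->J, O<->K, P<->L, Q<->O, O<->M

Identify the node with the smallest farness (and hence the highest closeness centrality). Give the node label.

O

Farness (sum of distances to all others) for each node — J:19, K:15, L:25, M:15, N:25, O:13, P:19, Q:19.
The smallest farness is 13, for O, so O has the highest closeness.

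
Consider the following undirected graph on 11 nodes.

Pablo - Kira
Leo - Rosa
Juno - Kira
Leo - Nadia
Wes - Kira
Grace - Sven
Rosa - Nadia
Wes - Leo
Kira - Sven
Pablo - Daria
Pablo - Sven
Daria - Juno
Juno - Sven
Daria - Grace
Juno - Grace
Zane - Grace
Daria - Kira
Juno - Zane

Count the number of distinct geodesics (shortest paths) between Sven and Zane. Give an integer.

The shortest distance is 2. The length-2 paths are: Sven–Juno–Zane; Sven–Grace–Zane.
That gives 2 distinct shortest paths.

2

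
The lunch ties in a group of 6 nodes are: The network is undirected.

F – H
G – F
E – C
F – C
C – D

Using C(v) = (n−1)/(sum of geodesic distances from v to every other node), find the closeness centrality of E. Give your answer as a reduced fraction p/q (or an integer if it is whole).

5/11

Distances from E: C:1, D:2, F:2, G:3, H:3. Sum = 11.
n = 6, so closeness = 5/11.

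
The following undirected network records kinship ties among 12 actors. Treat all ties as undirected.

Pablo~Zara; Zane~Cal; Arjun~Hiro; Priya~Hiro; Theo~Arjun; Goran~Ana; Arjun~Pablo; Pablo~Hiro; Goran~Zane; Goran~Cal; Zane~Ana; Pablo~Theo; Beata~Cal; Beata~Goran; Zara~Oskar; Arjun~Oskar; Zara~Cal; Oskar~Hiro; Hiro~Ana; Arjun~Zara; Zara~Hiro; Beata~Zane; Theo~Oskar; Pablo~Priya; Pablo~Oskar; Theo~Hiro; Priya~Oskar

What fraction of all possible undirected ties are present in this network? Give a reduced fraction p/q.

9/22

There are 27 edges and 12 nodes, so the maximum possible is C(12,2) = 66.
Density = 27/66 = 9/22.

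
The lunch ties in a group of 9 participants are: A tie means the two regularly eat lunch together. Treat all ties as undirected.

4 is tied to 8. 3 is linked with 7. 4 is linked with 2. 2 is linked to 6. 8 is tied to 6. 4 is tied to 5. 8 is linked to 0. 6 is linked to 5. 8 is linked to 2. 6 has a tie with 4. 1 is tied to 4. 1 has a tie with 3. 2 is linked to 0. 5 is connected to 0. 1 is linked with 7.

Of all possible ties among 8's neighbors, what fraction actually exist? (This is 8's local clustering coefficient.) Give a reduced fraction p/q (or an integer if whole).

2/3

8's neighbors: 0, 2, 4, and 6 (k = 4).
Possible neighbor pairs: C(4,2) = 6. Edges among them: 0–2, 2–4, 2–6, 4–6 → e = 4.
Clustering(8) = 4/6 = 2/3.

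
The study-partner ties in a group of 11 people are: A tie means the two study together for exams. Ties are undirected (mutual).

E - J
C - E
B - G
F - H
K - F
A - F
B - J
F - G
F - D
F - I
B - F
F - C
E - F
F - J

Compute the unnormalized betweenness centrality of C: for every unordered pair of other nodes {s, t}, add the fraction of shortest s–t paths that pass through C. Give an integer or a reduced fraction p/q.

No shortest path between any pair of other nodes passes through C.
Summing the contributions gives betweenness(C) = 0.

0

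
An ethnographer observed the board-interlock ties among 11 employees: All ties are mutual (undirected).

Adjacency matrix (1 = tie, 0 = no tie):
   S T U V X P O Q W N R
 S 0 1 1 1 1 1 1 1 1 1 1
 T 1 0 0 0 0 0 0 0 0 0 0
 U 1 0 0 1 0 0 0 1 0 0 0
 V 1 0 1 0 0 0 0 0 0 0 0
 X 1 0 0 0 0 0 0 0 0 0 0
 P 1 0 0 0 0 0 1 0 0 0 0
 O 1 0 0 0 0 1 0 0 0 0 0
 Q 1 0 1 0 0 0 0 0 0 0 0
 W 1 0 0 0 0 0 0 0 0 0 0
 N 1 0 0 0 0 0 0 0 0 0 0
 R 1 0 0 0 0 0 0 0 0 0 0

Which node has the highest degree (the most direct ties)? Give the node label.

S

Degrees — N:1, O:2, P:2, Q:2, R:1, S:10, T:1, U:3, V:2, W:1, X:1.
The maximum is 10, attained only by S.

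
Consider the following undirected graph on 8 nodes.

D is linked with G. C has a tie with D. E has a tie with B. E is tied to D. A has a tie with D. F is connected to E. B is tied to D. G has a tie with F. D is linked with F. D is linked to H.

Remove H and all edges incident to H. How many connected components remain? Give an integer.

1

H's neighbors (D) remain reachable from one another through other ties, so the rest of the network stays in one piece.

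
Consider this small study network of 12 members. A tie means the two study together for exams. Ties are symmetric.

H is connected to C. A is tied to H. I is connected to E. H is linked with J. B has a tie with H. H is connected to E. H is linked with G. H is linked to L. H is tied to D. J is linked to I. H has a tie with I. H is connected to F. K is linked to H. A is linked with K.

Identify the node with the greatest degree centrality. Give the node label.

Degrees — A:2, B:1, C:1, D:1, E:2, F:1, G:1, H:11, I:3, J:2, K:2, L:1.
The maximum is 11, attained only by H.

H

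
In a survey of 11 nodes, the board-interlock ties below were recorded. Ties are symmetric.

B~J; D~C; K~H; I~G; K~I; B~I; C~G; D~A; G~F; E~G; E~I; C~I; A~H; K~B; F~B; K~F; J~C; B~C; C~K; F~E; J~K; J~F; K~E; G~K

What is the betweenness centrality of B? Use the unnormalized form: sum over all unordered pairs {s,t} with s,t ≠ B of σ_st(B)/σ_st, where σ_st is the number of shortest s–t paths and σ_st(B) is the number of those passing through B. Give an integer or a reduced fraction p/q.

Pairs whose geodesics pass through B — D–F: 1/4; C–F: 1/4; J–I: 1/3; I–F: 1/4.
All other pairs contribute 0.
Summing the contributions gives betweenness(B) = 13/12.

13/12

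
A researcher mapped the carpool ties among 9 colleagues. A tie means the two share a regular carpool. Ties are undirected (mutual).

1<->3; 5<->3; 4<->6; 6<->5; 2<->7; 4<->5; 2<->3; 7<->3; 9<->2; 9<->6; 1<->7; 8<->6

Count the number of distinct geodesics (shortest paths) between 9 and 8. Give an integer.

The shortest distance is 2, and the only length-2 path is 9–6–8. So there is exactly 1 shortest path.

1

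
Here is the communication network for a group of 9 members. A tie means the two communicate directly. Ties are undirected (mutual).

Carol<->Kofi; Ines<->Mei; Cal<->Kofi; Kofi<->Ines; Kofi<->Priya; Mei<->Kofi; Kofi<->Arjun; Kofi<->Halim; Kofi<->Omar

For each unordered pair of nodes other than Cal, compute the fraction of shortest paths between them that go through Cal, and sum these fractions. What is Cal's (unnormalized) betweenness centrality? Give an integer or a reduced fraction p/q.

No shortest path between any pair of other nodes passes through Cal.
Summing the contributions gives betweenness(Cal) = 0.

0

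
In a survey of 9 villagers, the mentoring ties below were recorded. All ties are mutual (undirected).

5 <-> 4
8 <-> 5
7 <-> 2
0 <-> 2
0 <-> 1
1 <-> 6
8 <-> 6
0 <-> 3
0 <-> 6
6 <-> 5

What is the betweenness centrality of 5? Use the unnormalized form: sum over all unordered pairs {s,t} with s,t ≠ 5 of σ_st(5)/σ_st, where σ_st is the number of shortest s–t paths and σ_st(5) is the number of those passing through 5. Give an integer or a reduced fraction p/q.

Pairs whose geodesics pass through 5 — 1–4: 1; 2–4: 1; 3–4: 1; 8–4: 1; 7–4: 1; 0–4: 1; 4–6: 1.
All other pairs contribute 0.
Summing the contributions gives betweenness(5) = 7.

7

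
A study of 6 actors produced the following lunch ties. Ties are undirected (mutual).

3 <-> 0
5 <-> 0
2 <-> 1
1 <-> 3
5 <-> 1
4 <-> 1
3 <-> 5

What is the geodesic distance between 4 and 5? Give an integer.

One shortest route is 4 – 1 – 5, which uses 2 edges, and 4 and 5 are not directly tied, so nothing shorter exists. So d(4,5) = 2.

2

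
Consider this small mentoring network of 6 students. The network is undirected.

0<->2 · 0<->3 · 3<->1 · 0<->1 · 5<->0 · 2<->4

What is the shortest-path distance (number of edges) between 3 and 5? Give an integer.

One shortest route is 3 – 0 – 5, which uses 2 edges, and 3 and 5 are not directly tied, so nothing shorter exists. So d(3,5) = 2.

2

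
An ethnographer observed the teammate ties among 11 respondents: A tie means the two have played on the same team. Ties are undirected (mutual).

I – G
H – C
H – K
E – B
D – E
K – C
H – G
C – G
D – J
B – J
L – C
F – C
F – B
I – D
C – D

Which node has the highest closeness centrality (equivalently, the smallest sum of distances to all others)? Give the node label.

C

Farness (sum of distances to all others) for each node — B:22, C:14, D:16, E:22, F:19, G:20, H:20, I:22, J:22, K:22, L:23.
The smallest farness is 14, for C, so C has the highest closeness.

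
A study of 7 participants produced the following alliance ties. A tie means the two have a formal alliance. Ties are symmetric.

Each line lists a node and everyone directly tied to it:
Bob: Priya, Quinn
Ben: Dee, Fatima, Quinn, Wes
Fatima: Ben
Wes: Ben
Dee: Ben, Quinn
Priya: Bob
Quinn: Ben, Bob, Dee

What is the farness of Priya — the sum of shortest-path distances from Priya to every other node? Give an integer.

Distances from Priya: Ben:3, Bob:1, Dee:3, Fatima:4, Quinn:2, Wes:4.
Sum = 3 + 1 + 3 + 4 + 2 + 4 = 17.

17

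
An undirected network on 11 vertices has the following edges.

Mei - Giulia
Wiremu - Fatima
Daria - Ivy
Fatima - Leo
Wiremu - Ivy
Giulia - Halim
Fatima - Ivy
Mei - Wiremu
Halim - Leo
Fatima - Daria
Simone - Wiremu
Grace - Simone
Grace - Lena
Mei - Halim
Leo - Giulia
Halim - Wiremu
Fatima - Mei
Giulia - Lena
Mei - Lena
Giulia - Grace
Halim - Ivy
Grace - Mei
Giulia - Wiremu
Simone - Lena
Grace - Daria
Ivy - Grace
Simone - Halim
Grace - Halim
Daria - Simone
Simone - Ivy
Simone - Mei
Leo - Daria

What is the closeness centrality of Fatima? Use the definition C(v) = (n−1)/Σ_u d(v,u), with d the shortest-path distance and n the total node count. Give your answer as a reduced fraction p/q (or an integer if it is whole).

Distances from Fatima: Daria:1, Giulia:2, Grace:2, Halim:2, Ivy:1, Lena:2, Leo:1, Mei:1, Simone:2, Wiremu:1. Sum = 15.
n = 11, so closeness = 10/15 = 2/3.

2/3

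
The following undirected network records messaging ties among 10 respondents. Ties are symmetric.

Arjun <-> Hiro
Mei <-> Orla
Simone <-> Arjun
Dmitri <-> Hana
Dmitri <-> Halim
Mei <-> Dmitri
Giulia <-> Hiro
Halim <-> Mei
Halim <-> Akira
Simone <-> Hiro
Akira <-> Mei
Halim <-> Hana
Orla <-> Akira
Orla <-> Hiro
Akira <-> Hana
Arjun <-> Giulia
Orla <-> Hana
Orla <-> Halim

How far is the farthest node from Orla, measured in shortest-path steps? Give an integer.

Distances from Orla: Akira:1, Arjun:2, Dmitri:2, Giulia:2, Halim:1, Hana:1, Hiro:1, Mei:1, Simone:2.
The largest is 2 (to Dmitri, Simone, Arjun, and Giulia), so the eccentricity of Orla is 2.

2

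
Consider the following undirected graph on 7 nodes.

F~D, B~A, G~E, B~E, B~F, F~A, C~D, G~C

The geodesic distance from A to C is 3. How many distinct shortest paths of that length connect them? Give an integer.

The shortest distance is 3, and the only length-3 path is A–F–D–C. So there is exactly 1 shortest path.

1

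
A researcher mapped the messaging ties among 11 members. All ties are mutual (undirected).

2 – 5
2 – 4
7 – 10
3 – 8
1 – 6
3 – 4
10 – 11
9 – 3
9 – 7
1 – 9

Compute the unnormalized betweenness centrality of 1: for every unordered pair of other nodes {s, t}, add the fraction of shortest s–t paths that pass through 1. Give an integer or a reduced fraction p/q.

9

Pairs whose geodesics pass through 1 — 8–6: 1; 10–6: 1; 5–6: 1; 2–6: 1; 3–6: 1; 9–6: 1; 4–6: 1; 6–11: 1; 6–7: 1.
All other pairs contribute 0.
Summing the contributions gives betweenness(1) = 9.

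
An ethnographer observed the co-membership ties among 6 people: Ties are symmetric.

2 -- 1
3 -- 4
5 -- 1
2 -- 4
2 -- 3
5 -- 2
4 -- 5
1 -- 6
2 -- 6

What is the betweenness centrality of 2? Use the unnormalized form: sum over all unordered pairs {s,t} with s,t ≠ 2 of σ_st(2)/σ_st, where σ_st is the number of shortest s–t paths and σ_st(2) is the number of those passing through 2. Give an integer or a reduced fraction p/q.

9/2

Pairs whose geodesics pass through 2 — 3–5: 1/2; 3–1: 1; 3–6: 1; 4–1: 1/2; 4–6: 1; 5–6: 1/2.
All other pairs contribute 0.
Summing the contributions gives betweenness(2) = 9/2.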